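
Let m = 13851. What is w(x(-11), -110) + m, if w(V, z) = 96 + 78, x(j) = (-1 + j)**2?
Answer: 14025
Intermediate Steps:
w(V, z) = 174
w(x(-11), -110) + m = 174 + 13851 = 14025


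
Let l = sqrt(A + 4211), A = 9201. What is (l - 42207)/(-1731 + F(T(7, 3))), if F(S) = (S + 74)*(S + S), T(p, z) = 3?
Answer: 14069/423 - 2*sqrt(3353)/1269 ≈ 33.169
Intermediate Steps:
F(S) = 2*S*(74 + S) (F(S) = (74 + S)*(2*S) = 2*S*(74 + S))
l = 2*sqrt(3353) (l = sqrt(9201 + 4211) = sqrt(13412) = 2*sqrt(3353) ≈ 115.81)
(l - 42207)/(-1731 + F(T(7, 3))) = (2*sqrt(3353) - 42207)/(-1731 + 2*3*(74 + 3)) = (-42207 + 2*sqrt(3353))/(-1731 + 2*3*77) = (-42207 + 2*sqrt(3353))/(-1731 + 462) = (-42207 + 2*sqrt(3353))/(-1269) = (-42207 + 2*sqrt(3353))*(-1/1269) = 14069/423 - 2*sqrt(3353)/1269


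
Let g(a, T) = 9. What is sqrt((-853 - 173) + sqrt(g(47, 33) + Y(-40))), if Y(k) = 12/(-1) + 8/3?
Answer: sqrt(-9234 + 3*I*sqrt(3))/3 ≈ 0.0090123 + 32.031*I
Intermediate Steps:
Y(k) = -28/3 (Y(k) = 12*(-1) + 8*(1/3) = -12 + 8/3 = -28/3)
sqrt((-853 - 173) + sqrt(g(47, 33) + Y(-40))) = sqrt((-853 - 173) + sqrt(9 - 28/3)) = sqrt(-1026 + sqrt(-1/3)) = sqrt(-1026 + I*sqrt(3)/3)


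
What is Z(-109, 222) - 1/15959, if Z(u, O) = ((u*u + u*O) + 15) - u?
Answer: -194588088/15959 ≈ -12193.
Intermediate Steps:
Z(u, O) = 15 + u² - u + O*u (Z(u, O) = ((u² + O*u) + 15) - u = (15 + u² + O*u) - u = 15 + u² - u + O*u)
Z(-109, 222) - 1/15959 = (15 + (-109)² - 1*(-109) + 222*(-109)) - 1/15959 = (15 + 11881 + 109 - 24198) - 1*1/15959 = -12193 - 1/15959 = -194588088/15959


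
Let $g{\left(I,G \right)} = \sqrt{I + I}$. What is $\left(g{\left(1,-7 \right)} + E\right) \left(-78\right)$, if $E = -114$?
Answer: $8892 - 78 \sqrt{2} \approx 8781.7$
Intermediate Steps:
$g{\left(I,G \right)} = \sqrt{2} \sqrt{I}$ ($g{\left(I,G \right)} = \sqrt{2 I} = \sqrt{2} \sqrt{I}$)
$\left(g{\left(1,-7 \right)} + E\right) \left(-78\right) = \left(\sqrt{2} \sqrt{1} - 114\right) \left(-78\right) = \left(\sqrt{2} \cdot 1 - 114\right) \left(-78\right) = \left(\sqrt{2} - 114\right) \left(-78\right) = \left(-114 + \sqrt{2}\right) \left(-78\right) = 8892 - 78 \sqrt{2}$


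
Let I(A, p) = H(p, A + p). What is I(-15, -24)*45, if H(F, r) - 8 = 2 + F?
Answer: -630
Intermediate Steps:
H(F, r) = 10 + F (H(F, r) = 8 + (2 + F) = 10 + F)
I(A, p) = 10 + p
I(-15, -24)*45 = (10 - 24)*45 = -14*45 = -630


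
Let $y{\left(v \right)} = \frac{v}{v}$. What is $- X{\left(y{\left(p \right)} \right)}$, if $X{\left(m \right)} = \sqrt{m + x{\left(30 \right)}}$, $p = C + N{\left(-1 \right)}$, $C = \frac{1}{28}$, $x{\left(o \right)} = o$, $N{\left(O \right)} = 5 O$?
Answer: $- \sqrt{31} \approx -5.5678$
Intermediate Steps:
$C = \frac{1}{28} \approx 0.035714$
$p = - \frac{139}{28}$ ($p = \frac{1}{28} + 5 \left(-1\right) = \frac{1}{28} - 5 = - \frac{139}{28} \approx -4.9643$)
$y{\left(v \right)} = 1$
$X{\left(m \right)} = \sqrt{30 + m}$ ($X{\left(m \right)} = \sqrt{m + 30} = \sqrt{30 + m}$)
$- X{\left(y{\left(p \right)} \right)} = - \sqrt{30 + 1} = - \sqrt{31}$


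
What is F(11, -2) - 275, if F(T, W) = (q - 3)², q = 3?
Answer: -275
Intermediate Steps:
F(T, W) = 0 (F(T, W) = (3 - 3)² = 0² = 0)
F(11, -2) - 275 = 0 - 275 = -275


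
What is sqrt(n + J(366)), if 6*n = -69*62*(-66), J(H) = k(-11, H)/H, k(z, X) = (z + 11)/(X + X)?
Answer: sqrt(47058) ≈ 216.93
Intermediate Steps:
k(z, X) = (11 + z)/(2*X) (k(z, X) = (11 + z)/((2*X)) = (11 + z)*(1/(2*X)) = (11 + z)/(2*X))
J(H) = 0 (J(H) = ((11 - 11)/(2*H))/H = ((1/2)*0/H)/H = 0/H = 0)
n = 47058 (n = (-69*62*(-66))/6 = (-4278*(-66))/6 = (1/6)*282348 = 47058)
sqrt(n + J(366)) = sqrt(47058 + 0) = sqrt(47058)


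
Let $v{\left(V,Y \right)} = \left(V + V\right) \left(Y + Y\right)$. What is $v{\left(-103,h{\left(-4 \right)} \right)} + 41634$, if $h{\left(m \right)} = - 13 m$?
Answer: $20210$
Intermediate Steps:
$v{\left(V,Y \right)} = 4 V Y$ ($v{\left(V,Y \right)} = 2 V 2 Y = 4 V Y$)
$v{\left(-103,h{\left(-4 \right)} \right)} + 41634 = 4 \left(-103\right) \left(\left(-13\right) \left(-4\right)\right) + 41634 = 4 \left(-103\right) 52 + 41634 = -21424 + 41634 = 20210$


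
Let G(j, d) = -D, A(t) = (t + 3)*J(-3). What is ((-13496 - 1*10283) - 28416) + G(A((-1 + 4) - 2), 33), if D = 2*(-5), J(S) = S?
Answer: -52185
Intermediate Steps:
D = -10
A(t) = -9 - 3*t (A(t) = (t + 3)*(-3) = (3 + t)*(-3) = -9 - 3*t)
G(j, d) = 10 (G(j, d) = -1*(-10) = 10)
((-13496 - 1*10283) - 28416) + G(A((-1 + 4) - 2), 33) = ((-13496 - 1*10283) - 28416) + 10 = ((-13496 - 10283) - 28416) + 10 = (-23779 - 28416) + 10 = -52195 + 10 = -52185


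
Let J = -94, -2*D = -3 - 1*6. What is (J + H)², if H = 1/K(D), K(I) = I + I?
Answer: 714025/81 ≈ 8815.1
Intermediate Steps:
D = 9/2 (D = -(-3 - 1*6)/2 = -(-3 - 6)/2 = -½*(-9) = 9/2 ≈ 4.5000)
K(I) = 2*I
H = ⅑ (H = 1/(2*(9/2)) = 1/9 = ⅑ ≈ 0.11111)
(J + H)² = (-94 + ⅑)² = (-845/9)² = 714025/81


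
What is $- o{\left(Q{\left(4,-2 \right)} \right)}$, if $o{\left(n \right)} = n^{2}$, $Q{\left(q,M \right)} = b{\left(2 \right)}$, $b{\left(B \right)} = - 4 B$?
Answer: $-64$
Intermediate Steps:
$Q{\left(q,M \right)} = -8$ ($Q{\left(q,M \right)} = \left(-4\right) 2 = -8$)
$- o{\left(Q{\left(4,-2 \right)} \right)} = - \left(-8\right)^{2} = \left(-1\right) 64 = -64$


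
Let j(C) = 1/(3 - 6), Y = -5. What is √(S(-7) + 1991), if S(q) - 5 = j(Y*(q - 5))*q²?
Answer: √17817/3 ≈ 44.493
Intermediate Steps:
j(C) = -⅓ (j(C) = 1/(-3) = -⅓)
S(q) = 5 - q²/3
√(S(-7) + 1991) = √((5 - ⅓*(-7)²) + 1991) = √((5 - ⅓*49) + 1991) = √((5 - 49/3) + 1991) = √(-34/3 + 1991) = √(5939/3) = √17817/3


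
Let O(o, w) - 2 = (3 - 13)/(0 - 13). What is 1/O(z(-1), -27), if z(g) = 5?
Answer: 13/36 ≈ 0.36111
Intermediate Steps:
O(o, w) = 36/13 (O(o, w) = 2 + (3 - 13)/(0 - 13) = 2 - 10/(-13) = 2 - 10*(-1/13) = 2 + 10/13 = 36/13)
1/O(z(-1), -27) = 1/(36/13) = 13/36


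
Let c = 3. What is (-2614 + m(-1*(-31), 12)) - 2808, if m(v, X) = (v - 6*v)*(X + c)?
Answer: -7747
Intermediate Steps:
m(v, X) = -5*v*(3 + X) (m(v, X) = (v - 6*v)*(X + 3) = (-5*v)*(3 + X) = -5*v*(3 + X))
(-2614 + m(-1*(-31), 12)) - 2808 = (-2614 - 5*(-1*(-31))*(3 + 12)) - 2808 = (-2614 - 5*31*15) - 2808 = (-2614 - 2325) - 2808 = -4939 - 2808 = -7747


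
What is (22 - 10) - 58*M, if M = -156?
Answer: 9060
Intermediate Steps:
(22 - 10) - 58*M = (22 - 10) - 58*(-156) = 12 + 9048 = 9060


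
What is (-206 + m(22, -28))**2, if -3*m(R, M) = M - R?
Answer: 322624/9 ≈ 35847.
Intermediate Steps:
m(R, M) = -M/3 + R/3 (m(R, M) = -(M - R)/3 = -M/3 + R/3)
(-206 + m(22, -28))**2 = (-206 + (-1/3*(-28) + (1/3)*22))**2 = (-206 + (28/3 + 22/3))**2 = (-206 + 50/3)**2 = (-568/3)**2 = 322624/9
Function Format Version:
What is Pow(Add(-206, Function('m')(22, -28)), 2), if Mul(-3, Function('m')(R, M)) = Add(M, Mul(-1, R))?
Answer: Rational(322624, 9) ≈ 35847.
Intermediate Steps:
Function('m')(R, M) = Add(Mul(Rational(-1, 3), M), Mul(Rational(1, 3), R)) (Function('m')(R, M) = Mul(Rational(-1, 3), Add(M, Mul(-1, R))) = Add(Mul(Rational(-1, 3), M), Mul(Rational(1, 3), R)))
Pow(Add(-206, Function('m')(22, -28)), 2) = Pow(Add(-206, Add(Mul(Rational(-1, 3), -28), Mul(Rational(1, 3), 22))), 2) = Pow(Add(-206, Add(Rational(28, 3), Rational(22, 3))), 2) = Pow(Add(-206, Rational(50, 3)), 2) = Pow(Rational(-568, 3), 2) = Rational(322624, 9)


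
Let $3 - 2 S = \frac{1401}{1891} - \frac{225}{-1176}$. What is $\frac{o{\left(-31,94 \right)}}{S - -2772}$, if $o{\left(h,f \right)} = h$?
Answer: $- \frac{45958864}{4111144767} \approx -0.011179$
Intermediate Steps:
$S = \frac{1532799}{1482544}$ ($S = \frac{3}{2} - \frac{\frac{1401}{1891} - \frac{225}{-1176}}{2} = \frac{3}{2} - \frac{1401 \cdot \frac{1}{1891} - - \frac{75}{392}}{2} = \frac{3}{2} - \frac{\frac{1401}{1891} + \frac{75}{392}}{2} = \frac{3}{2} - \frac{691017}{1482544} = \frac{1532799}{1482544} \approx 1.0339$)
$\frac{o{\left(-31,94 \right)}}{S - -2772} = - \frac{31}{\frac{1532799}{1482544} - -2772} = - \frac{31}{\frac{1532799}{1482544} + 2772} = - \frac{31}{\frac{4111144767}{1482544}} = \left(-31\right) \frac{1482544}{4111144767} = - \frac{45958864}{4111144767}$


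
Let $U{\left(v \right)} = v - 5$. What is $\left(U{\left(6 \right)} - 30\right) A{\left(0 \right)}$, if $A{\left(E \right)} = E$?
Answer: $0$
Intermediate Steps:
$U{\left(v \right)} = -5 + v$
$\left(U{\left(6 \right)} - 30\right) A{\left(0 \right)} = \left(\left(-5 + 6\right) - 30\right) 0 = \left(1 - 30\right) 0 = \left(-29\right) 0 = 0$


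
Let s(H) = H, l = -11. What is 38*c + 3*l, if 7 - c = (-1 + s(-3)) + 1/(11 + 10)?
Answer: 8047/21 ≈ 383.19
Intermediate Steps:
c = 230/21 (c = 7 - ((-1 - 3) + 1/(11 + 10)) = 7 - (-4 + 1/21) = 7 - 1*(-83/21) = 7 + 83/21 = 230/21 ≈ 10.952)
38*c + 3*l = 38*(230/21) + 3*(-11) = 8740/21 - 33 = 8047/21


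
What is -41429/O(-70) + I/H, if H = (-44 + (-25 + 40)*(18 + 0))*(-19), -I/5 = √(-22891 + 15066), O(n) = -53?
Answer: 41429/53 + 25*I*√313/4294 ≈ 781.68 + 0.103*I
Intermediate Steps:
I = -25*I*√313 (I = -5*√(-22891 + 15066) = -25*I*√313 ≈ -442.29*I)
H = -4294 (H = (-44 + 15*18)*(-19) = (-44 + 270)*(-19) = 226*(-19) = -4294)
-41429/O(-70) + I/H = -41429/(-53) - 25*I*√313/(-4294) = -41429*(-1/53) - 25*I*√313*(-1/4294) = 41429/53 + 25*I*√313/4294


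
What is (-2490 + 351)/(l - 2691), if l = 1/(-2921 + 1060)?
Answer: 3980679/5007952 ≈ 0.79487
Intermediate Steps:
l = -1/1861 (l = 1/(-1861) = -1/1861 ≈ -0.00053735)
(-2490 + 351)/(l - 2691) = (-2490 + 351)/(-1/1861 - 2691) = -2139/(-5007952/1861) = -2139*(-1861/5007952) = 3980679/5007952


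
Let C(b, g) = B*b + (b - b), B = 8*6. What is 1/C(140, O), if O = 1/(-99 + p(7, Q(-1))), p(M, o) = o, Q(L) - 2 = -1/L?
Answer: 1/6720 ≈ 0.00014881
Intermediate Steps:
Q(L) = 2 - 1/L
O = -1/96 (O = 1/(-99 + (2 - 1/(-1))) = 1/(-99 + (2 - 1*(-1))) = 1/(-99 + (2 + 1)) = 1/(-99 + 3) = 1/(-96) = -1/96 ≈ -0.010417)
B = 48
C(b, g) = 48*b (C(b, g) = 48*b + (b - b) = 48*b + 0 = 48*b)
1/C(140, O) = 1/(48*140) = 1/6720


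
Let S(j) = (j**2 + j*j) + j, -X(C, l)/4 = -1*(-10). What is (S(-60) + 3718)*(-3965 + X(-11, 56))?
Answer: -43486290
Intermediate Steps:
X(C, l) = -40 (X(C, l) = -(-4)*(-10) = -4*10 = -40)
S(j) = j + 2*j**2 (S(j) = (j**2 + j**2) + j = 2*j**2 + j = j + 2*j**2)
(S(-60) + 3718)*(-3965 + X(-11, 56)) = (-60*(1 + 2*(-60)) + 3718)*(-3965 - 40) = (-60*(1 - 120) + 3718)*(-4005) = (-60*(-119) + 3718)*(-4005) = (7140 + 3718)*(-4005) = 10858*(-4005) = -43486290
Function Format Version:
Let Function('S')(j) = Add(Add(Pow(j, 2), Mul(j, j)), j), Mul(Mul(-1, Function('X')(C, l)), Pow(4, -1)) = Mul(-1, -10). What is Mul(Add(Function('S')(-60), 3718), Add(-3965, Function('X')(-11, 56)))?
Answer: -43486290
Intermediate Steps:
Function('X')(C, l) = -40 (Function('X')(C, l) = Mul(-4, Mul(-1, -10)) = Mul(-4, 10) = -40)
Function('S')(j) = Add(j, Mul(2, Pow(j, 2))) (Function('S')(j) = Add(Add(Pow(j, 2), Pow(j, 2)), j) = Add(Mul(2, Pow(j, 2)), j) = Add(j, Mul(2, Pow(j, 2))))
Mul(Add(Function('S')(-60), 3718), Add(-3965, Function('X')(-11, 56))) = Mul(Add(Mul(-60, Add(1, Mul(2, -60))), 3718), Add(-3965, -40)) = Mul(Add(Mul(-60, Add(1, -120)), 3718), -4005) = Mul(Add(Mul(-60, -119), 3718), -4005) = Mul(Add(7140, 3718), -4005) = Mul(10858, -4005) = -43486290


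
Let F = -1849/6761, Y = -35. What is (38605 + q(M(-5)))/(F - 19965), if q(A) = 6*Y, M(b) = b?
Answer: -37084085/19283602 ≈ -1.9231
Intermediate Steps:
F = -1849/6761 (F = -1849*1/6761 = -1849/6761 ≈ -0.27348)
q(A) = -210 (q(A) = 6*(-35) = -210)
(38605 + q(M(-5)))/(F - 19965) = (38605 - 210)/(-1849/6761 - 19965) = 38395/(-134985214/6761) = 38395*(-6761/134985214) = -37084085/19283602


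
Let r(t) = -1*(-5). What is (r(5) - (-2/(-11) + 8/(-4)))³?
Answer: 421875/1331 ≈ 316.96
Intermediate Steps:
r(t) = 5
(r(5) - (-2/(-11) + 8/(-4)))³ = (5 - (-2/(-11) + 8/(-4)))³ = (5 - (-2*(-1/11) + 8*(-¼)))³ = (5 - (2/11 - 2))³ = (5 - 1*(-20/11))³ = (5 + 20/11)³ = (75/11)³ = 421875/1331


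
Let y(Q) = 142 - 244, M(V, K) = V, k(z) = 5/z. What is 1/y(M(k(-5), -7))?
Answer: -1/102 ≈ -0.0098039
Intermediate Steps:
y(Q) = -102
1/y(M(k(-5), -7)) = 1/(-102) = -1/102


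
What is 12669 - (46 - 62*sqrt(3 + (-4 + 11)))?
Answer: 12623 + 62*sqrt(10) ≈ 12819.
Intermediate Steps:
12669 - (46 - 62*sqrt(3 + (-4 + 11))) = 12669 - (46 - 62*sqrt(3 + 7)) = 12669 - (46 - 62*sqrt(10)) = 12669 + (-46 + 62*sqrt(10)) = 12623 + 62*sqrt(10)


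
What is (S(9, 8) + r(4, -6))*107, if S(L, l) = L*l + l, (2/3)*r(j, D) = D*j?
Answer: 4708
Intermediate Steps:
r(j, D) = 3*D*j/2 (r(j, D) = 3*(D*j)/2 = 3*D*j/2)
S(L, l) = l + L*l
(S(9, 8) + r(4, -6))*107 = (8*(1 + 9) + (3/2)*(-6)*4)*107 = (8*10 - 36)*107 = (80 - 36)*107 = 44*107 = 4708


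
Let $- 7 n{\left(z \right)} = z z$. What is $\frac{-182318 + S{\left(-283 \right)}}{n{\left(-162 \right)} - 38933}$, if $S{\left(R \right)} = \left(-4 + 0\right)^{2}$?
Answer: $\frac{1276114}{298775} \approx 4.2712$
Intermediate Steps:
$S{\left(R \right)} = 16$ ($S{\left(R \right)} = \left(-4\right)^{2} = 16$)
$n{\left(z \right)} = - \frac{z^{2}}{7}$ ($n{\left(z \right)} = - \frac{z z}{7} = - \frac{z^{2}}{7}$)
$\frac{-182318 + S{\left(-283 \right)}}{n{\left(-162 \right)} - 38933} = \frac{-182318 + 16}{- \frac{\left(-162\right)^{2}}{7} - 38933} = - \frac{182302}{\left(- \frac{1}{7}\right) 26244 + \left(-149600 + 110667\right)} = - \frac{182302}{- \frac{26244}{7} - 38933} = - \frac{182302}{- \frac{298775}{7}} = \left(-182302\right) \left(- \frac{7}{298775}\right) = \frac{1276114}{298775}$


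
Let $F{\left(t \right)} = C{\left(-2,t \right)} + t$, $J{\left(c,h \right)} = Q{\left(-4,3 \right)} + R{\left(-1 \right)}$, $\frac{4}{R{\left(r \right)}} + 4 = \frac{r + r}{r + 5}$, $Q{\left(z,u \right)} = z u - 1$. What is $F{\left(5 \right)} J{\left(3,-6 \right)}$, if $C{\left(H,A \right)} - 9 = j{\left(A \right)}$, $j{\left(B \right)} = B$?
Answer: $- \frac{2375}{9} \approx -263.89$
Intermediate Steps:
$C{\left(H,A \right)} = 9 + A$
$Q{\left(z,u \right)} = -1 + u z$ ($Q{\left(z,u \right)} = u z - 1 = -1 + u z$)
$R{\left(r \right)} = \frac{4}{-4 + \frac{2 r}{5 + r}}$ ($R{\left(r \right)} = \frac{4}{-4 + \frac{r + r}{r + 5}} = \frac{4}{-4 + \frac{2 r}{5 + r}}$)
$J{\left(c,h \right)} = - \frac{125}{9}$ ($J{\left(c,h \right)} = \left(-1 + 3 \left(-4\right)\right) + \frac{2 \left(-5 - -1\right)}{10 - 1} = \left(-1 - 12\right) + \frac{2 \left(-5 + 1\right)}{9} = -13 + 2 \cdot \frac{1}{9} \left(-4\right) = -13 - \frac{8}{9} = - \frac{125}{9}$)
$F{\left(t \right)} = 9 + 2 t$ ($F{\left(t \right)} = \left(9 + t\right) + t = 9 + 2 t$)
$F{\left(5 \right)} J{\left(3,-6 \right)} = \left(9 + 2 \cdot 5\right) \left(- \frac{125}{9}\right) = \left(9 + 10\right) \left(- \frac{125}{9}\right) = 19 \left(- \frac{125}{9}\right) = - \frac{2375}{9}$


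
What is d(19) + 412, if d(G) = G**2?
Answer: 773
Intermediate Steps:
d(19) + 412 = 19**2 + 412 = 361 + 412 = 773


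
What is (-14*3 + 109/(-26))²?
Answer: 1442401/676 ≈ 2133.7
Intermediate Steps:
(-14*3 + 109/(-26))² = (-42 + 109*(-1/26))² = (-42 - 109/26)² = (-1201/26)² = 1442401/676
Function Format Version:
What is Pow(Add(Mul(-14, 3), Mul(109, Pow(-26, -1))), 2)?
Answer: Rational(1442401, 676) ≈ 2133.7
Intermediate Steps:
Pow(Add(Mul(-14, 3), Mul(109, Pow(-26, -1))), 2) = Pow(Add(-42, Mul(109, Rational(-1, 26))), 2) = Pow(Add(-42, Rational(-109, 26)), 2) = Pow(Rational(-1201, 26), 2) = Rational(1442401, 676)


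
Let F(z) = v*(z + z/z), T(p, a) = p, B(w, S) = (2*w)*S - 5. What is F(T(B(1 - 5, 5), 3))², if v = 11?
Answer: 234256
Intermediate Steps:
B(w, S) = -5 + 2*S*w (B(w, S) = 2*S*w - 5 = -5 + 2*S*w)
F(z) = 11 + 11*z (F(z) = 11*(z + z/z) = 11*(z + 1) = 11*(1 + z) = 11 + 11*z)
F(T(B(1 - 5, 5), 3))² = (11 + 11*(-5 + 2*5*(1 - 5)))² = (11 + 11*(-5 + 2*5*(-4)))² = (11 + 11*(-5 - 40))² = (11 + 11*(-45))² = (11 - 495)² = (-484)² = 234256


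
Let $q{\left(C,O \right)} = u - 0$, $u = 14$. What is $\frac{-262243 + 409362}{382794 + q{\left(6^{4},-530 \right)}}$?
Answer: $\frac{147119}{382808} \approx 0.38432$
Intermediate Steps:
$q{\left(C,O \right)} = 14$ ($q{\left(C,O \right)} = 14 - 0 = 14 + 0 = 14$)
$\frac{-262243 + 409362}{382794 + q{\left(6^{4},-530 \right)}} = \frac{-262243 + 409362}{382794 + 14} = \frac{147119}{382808}$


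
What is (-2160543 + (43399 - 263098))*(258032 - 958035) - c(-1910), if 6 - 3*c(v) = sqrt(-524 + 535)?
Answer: 1666176540724 + sqrt(11)/3 ≈ 1.6662e+12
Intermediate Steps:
c(v) = 2 - sqrt(11)/3 (c(v) = 2 - sqrt(-524 + 535)/3 = 2 - sqrt(11)/3)
(-2160543 + (43399 - 263098))*(258032 - 958035) - c(-1910) = (-2160543 + (43399 - 263098))*(258032 - 958035) - (2 - sqrt(11)/3) = (-2160543 - 219699)*(-700003) + (-2 + sqrt(11)/3) = -2380242*(-700003) + (-2 + sqrt(11)/3) = 1666176540726 + (-2 + sqrt(11)/3) = 1666176540724 + sqrt(11)/3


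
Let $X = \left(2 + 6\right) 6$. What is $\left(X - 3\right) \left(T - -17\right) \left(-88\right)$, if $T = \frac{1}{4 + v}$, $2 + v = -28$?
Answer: $- \frac{873180}{13} \approx -67168.0$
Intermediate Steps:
$v = -30$ ($v = -2 - 28 = -30$)
$T = - \frac{1}{26}$ ($T = \frac{1}{4 - 30} = \frac{1}{-26} = - \frac{1}{26} \approx -0.038462$)
$X = 48$ ($X = 8 \cdot 6 = 48$)
$\left(X - 3\right) \left(T - -17\right) \left(-88\right) = \left(48 - 3\right) \left(- \frac{1}{26} - -17\right) \left(-88\right) = \left(48 - 3\right) \left(- \frac{1}{26} + 17\right) \left(-88\right) = 45 \cdot \frac{441}{26} \left(-88\right) = \frac{19845}{26} \left(-88\right) = - \frac{873180}{13}$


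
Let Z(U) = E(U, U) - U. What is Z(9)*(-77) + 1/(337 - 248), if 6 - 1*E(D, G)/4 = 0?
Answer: -102794/89 ≈ -1155.0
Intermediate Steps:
E(D, G) = 24 (E(D, G) = 24 - 4*0 = 24 + 0 = 24)
Z(U) = 24 - U
Z(9)*(-77) + 1/(337 - 248) = (24 - 1*9)*(-77) + 1/(337 - 248) = (24 - 9)*(-77) + 1/89 = 15*(-77) + 1/89 = -1155 + 1/89 = -102794/89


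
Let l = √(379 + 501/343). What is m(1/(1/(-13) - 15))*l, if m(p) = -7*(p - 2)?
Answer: 405*√913486/1372 ≈ 282.13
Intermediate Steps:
l = √913486/49 (l = √(379 + 501*(1/343)) = √(379 + 501/343) = √(130498/343) = √913486/49 ≈ 19.505)
m(p) = 14 - 7*p (m(p) = -7*(-2 + p) = 14 - 7*p)
m(1/(1/(-13) - 15))*l = (14 - 7/(1/(-13) - 15))*(√913486/49) = (14 - 7/(-1/13 - 15))*(√913486/49) = (14 - 7/(-196/13))*(√913486/49) = (14 - 7*(-13/196))*(√913486/49) = (14 + 13/28)*(√913486/49) = 405*(√913486/49)/28 = 405*√913486/1372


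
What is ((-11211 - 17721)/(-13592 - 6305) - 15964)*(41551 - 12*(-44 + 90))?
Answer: -13021560209224/19897 ≈ -6.5445e+8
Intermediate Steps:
((-11211 - 17721)/(-13592 - 6305) - 15964)*(41551 - 12*(-44 + 90)) = (-28932/(-19897) - 15964)*(41551 - 12*46) = (-28932*(-1/19897) - 15964)*(41551 - 552) = (28932/19897 - 15964)*40999 = -317606776/19897*40999 = -13021560209224/19897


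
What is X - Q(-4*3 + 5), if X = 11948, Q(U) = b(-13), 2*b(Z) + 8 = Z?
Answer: 23917/2 ≈ 11959.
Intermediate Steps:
b(Z) = -4 + Z/2
Q(U) = -21/2 (Q(U) = -4 + (1/2)*(-13) = -4 - 13/2 = -21/2)
X - Q(-4*3 + 5) = 11948 - 1*(-21/2) = 11948 + 21/2 = 23917/2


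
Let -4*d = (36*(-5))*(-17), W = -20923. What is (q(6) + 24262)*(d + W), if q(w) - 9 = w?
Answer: -526519576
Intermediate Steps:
q(w) = 9 + w
d = -765 (d = -36*(-5)*(-17)/4 = -(-45)*(-17) = -¼*3060 = -765)
(q(6) + 24262)*(d + W) = ((9 + 6) + 24262)*(-765 - 20923) = (15 + 24262)*(-21688) = 24277*(-21688) = -526519576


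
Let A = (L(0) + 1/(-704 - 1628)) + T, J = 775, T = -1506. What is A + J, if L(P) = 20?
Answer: -1658053/2332 ≈ -711.00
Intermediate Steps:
A = -3465353/2332 (A = (20 + 1/(-704 - 1628)) - 1506 = (20 + 1/(-2332)) - 1506 = (20 - 1/2332) - 1506 = 46639/2332 - 1506 = -3465353/2332 ≈ -1486.0)
A + J = -3465353/2332 + 775 = -1658053/2332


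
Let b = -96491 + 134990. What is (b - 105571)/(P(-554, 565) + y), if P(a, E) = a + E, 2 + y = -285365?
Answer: 16768/71339 ≈ 0.23505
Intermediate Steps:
y = -285367 (y = -2 - 285365 = -285367)
P(a, E) = E + a
b = 38499
(b - 105571)/(P(-554, 565) + y) = (38499 - 105571)/((565 - 554) - 285367) = -67072/(11 - 285367) = -67072/(-285356) = -67072*(-1/285356) = 16768/71339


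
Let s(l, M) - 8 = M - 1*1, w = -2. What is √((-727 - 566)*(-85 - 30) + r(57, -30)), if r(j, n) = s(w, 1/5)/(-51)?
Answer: √1074320355/85 ≈ 385.61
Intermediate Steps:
s(l, M) = 7 + M (s(l, M) = 8 + (M - 1*1) = 8 + (M - 1) = 8 + (-1 + M) = 7 + M)
r(j, n) = -12/85 (r(j, n) = (7 + 1/5)/(-51) = (7 + ⅕)*(-1/51) = (36/5)*(-1/51) = -12/85)
√((-727 - 566)*(-85 - 30) + r(57, -30)) = √((-727 - 566)*(-85 - 30) - 12/85) = √(-1293*(-115) - 12/85) = √(148695 - 12/85) = √(12639063/85) = √1074320355/85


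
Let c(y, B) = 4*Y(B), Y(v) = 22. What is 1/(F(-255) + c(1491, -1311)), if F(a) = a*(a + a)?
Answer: 1/130138 ≈ 7.6842e-6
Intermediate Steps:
F(a) = 2*a² (F(a) = a*(2*a) = 2*a²)
c(y, B) = 88 (c(y, B) = 4*22 = 88)
1/(F(-255) + c(1491, -1311)) = 1/(2*(-255)² + 88) = 1/(2*65025 + 88) = 1/(130050 + 88) = 1/130138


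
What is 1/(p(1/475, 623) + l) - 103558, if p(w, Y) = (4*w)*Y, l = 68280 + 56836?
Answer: -6154720361861/59432592 ≈ -1.0356e+5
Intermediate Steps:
l = 125116
p(w, Y) = 4*Y*w
1/(p(1/475, 623) + l) - 103558 = 1/(4*623/475 + 125116) - 103558 = 1/(4*623*(1/475) + 125116) - 103558 = 1/(2492/475 + 125116) - 103558 = 1/(59432592/475) - 103558 = 475/59432592 - 103558 = -6154720361861/59432592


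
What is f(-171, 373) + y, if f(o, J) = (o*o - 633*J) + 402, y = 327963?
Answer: 121497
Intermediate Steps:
f(o, J) = 402 + o² - 633*J (f(o, J) = (o² - 633*J) + 402 = 402 + o² - 633*J)
f(-171, 373) + y = (402 + (-171)² - 633*373) + 327963 = (402 + 29241 - 236109) + 327963 = -206466 + 327963 = 121497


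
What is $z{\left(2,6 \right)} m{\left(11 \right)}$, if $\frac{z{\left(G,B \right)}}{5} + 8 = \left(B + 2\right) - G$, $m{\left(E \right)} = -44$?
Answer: $440$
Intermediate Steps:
$z{\left(G,B \right)} = -30 - 5 G + 5 B$ ($z{\left(G,B \right)} = -40 + 5 \left(\left(B + 2\right) - G\right) = -40 + 5 \left(\left(2 + B\right) - G\right) = -40 + 5 \left(2 + B - G\right) = -40 + \left(10 - 5 G + 5 B\right) = -30 - 5 G + 5 B$)
$z{\left(2,6 \right)} m{\left(11 \right)} = \left(-30 - 10 + 5 \cdot 6\right) \left(-44\right) = \left(-30 - 10 + 30\right) \left(-44\right) = \left(-10\right) \left(-44\right) = 440$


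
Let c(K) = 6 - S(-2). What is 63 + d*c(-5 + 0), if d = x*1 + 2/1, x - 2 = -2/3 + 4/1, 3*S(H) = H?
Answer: 1007/9 ≈ 111.89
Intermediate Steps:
S(H) = H/3
c(K) = 20/3 (c(K) = 6 - (-2)/3 = 6 - 1*(-2/3) = 6 + 2/3 = 20/3)
x = 16/3 (x = 2 + (-2/3 + 4/1) = 2 + (-2*1/3 + 4*1) = 2 + (-2/3 + 4) = 2 + 10/3 = 16/3 ≈ 5.3333)
d = 22/3 (d = (16/3)*1 + 2/1 = 16/3 + 2*1 = 16/3 + 2 = 22/3 ≈ 7.3333)
63 + d*c(-5 + 0) = 63 + (22/3)*(20/3) = 63 + 440/9 = 1007/9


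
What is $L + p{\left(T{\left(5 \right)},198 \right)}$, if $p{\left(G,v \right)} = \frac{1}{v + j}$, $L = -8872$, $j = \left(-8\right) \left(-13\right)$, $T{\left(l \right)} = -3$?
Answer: $- \frac{2679343}{302} \approx -8872.0$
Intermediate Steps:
$j = 104$
$p{\left(G,v \right)} = \frac{1}{104 + v}$ ($p{\left(G,v \right)} = \frac{1}{v + 104} = \frac{1}{104 + v}$)
$L + p{\left(T{\left(5 \right)},198 \right)} = -8872 + \frac{1}{104 + 198} = -8872 + \frac{1}{302} = - \frac{2679343}{302}$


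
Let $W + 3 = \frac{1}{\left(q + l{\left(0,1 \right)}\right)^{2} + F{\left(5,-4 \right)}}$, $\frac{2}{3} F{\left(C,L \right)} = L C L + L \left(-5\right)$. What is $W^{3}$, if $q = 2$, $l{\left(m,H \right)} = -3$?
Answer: $- \frac{92345408}{3442951} \approx -26.822$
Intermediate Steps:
$F{\left(C,L \right)} = - \frac{15 L}{2} + \frac{3 C L^{2}}{2}$ ($F{\left(C,L \right)} = \frac{3 \left(L C L + L \left(-5\right)\right)}{2} = \frac{3 \left(C L L - 5 L\right)}{2} = \frac{3 \left(C L^{2} - 5 L\right)}{2} = \frac{3 \left(- 5 L + C L^{2}\right)}{2} = - \frac{15 L}{2} + \frac{3 C L^{2}}{2}$)
$W = - \frac{452}{151}$ ($W = -3 + \frac{1}{\left(2 - 3\right)^{2} + \frac{3}{2} \left(-4\right) \left(-5 + 5 \left(-4\right)\right)} = -3 + \frac{1}{\left(-1\right)^{2} + \frac{3}{2} \left(-4\right) \left(-5 - 20\right)} = -3 + \frac{1}{1 + \frac{3}{2} \left(-4\right) \left(-25\right)} = -3 + \frac{1}{1 + 150} = -3 + \frac{1}{151} = - \frac{452}{151} \approx -2.9934$)
$W^{3} = \left(- \frac{452}{151}\right)^{3} = - \frac{92345408}{3442951}$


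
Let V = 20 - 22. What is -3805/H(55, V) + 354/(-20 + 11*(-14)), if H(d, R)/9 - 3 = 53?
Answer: -140081/14616 ≈ -9.5841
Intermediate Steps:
V = -2
H(d, R) = 504 (H(d, R) = 27 + 9*53 = 27 + 477 = 504)
-3805/H(55, V) + 354/(-20 + 11*(-14)) = -3805/504 + 354/(-20 + 11*(-14)) = -3805*1/504 + 354/(-20 - 154) = -3805/504 + 354/(-174) = -3805/504 + 354*(-1/174) = -3805/504 - 59/29 = -140081/14616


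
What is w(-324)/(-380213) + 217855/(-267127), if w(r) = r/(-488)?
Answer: -10105440617317/12390949282222 ≈ -0.81555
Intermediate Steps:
w(r) = -r/488 (w(r) = r*(-1/488) = -r/488)
w(-324)/(-380213) + 217855/(-267127) = -1/488*(-324)/(-380213) + 217855/(-267127) = (81/122)*(-1/380213) + 217855*(-1/267127) = -81/46385986 - 217855/267127 = -10105440617317/12390949282222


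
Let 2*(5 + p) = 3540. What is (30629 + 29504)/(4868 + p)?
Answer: 60133/6633 ≈ 9.0657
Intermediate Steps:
p = 1765 (p = -5 + (1/2)*3540 = -5 + 1770 = 1765)
(30629 + 29504)/(4868 + p) = (30629 + 29504)/(4868 + 1765) = 60133/6633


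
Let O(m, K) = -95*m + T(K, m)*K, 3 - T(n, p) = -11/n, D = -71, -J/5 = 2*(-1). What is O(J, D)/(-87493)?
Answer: 1152/87493 ≈ 0.013167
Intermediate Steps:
J = 10 (J = -10*(-1) = -5*(-2) = 10)
T(n, p) = 3 + 11/n (T(n, p) = 3 - (-11)/n = 3 + 11/n)
O(m, K) = -95*m + K*(3 + 11/K) (O(m, K) = -95*m + (3 + 11/K)*K = -95*m + K*(3 + 11/K))
O(J, D)/(-87493) = (11 - 95*10 + 3*(-71))/(-87493) = (11 - 950 - 213)*(-1/87493) = -1152*(-1/87493) = 1152/87493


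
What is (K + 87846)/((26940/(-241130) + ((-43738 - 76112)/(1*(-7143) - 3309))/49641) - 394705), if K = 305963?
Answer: -821155782703669374/823024320838660123 ≈ -0.99773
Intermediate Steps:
(K + 87846)/((26940/(-241130) + ((-43738 - 76112)/(1*(-7143) - 3309))/49641) - 394705) = (305963 + 87846)/((26940/(-241130) + ((-43738 - 76112)/(1*(-7143) - 3309))/49641) - 394705) = 393809/((26940*(-1/241130) - 119850/(-7143 - 3309)*(1/49641)) - 394705) = 393809/((-2694/24113 - 119850/(-10452)*(1/49641)) - 394705) = 393809/((-2694/24113 - 119850*(-1/10452)*(1/49641)) - 394705) = 393809/((-2694/24113 + (19975/1742)*(1/49641)) - 394705) = 393809/((-2694/24113 + 19975/86474622) - 394705) = 393809/(-232480974493/2085162560286 - 394705) = 393809/(-823024320838660123/2085162560286) = 393809*(-2085162560286/823024320838660123) = -821155782703669374/823024320838660123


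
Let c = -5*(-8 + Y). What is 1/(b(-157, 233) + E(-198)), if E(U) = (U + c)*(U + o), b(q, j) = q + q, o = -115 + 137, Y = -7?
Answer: 1/21334 ≈ 4.6874e-5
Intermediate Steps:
o = 22
c = 75 (c = -5*(-8 - 7) = -5*(-15) = 75)
b(q, j) = 2*q
E(U) = (22 + U)*(75 + U) (E(U) = (U + 75)*(U + 22) = (75 + U)*(22 + U) = (22 + U)*(75 + U))
1/(b(-157, 233) + E(-198)) = 1/(2*(-157) + (1650 + (-198)**2 + 97*(-198))) = 1/(-314 + (1650 + 39204 - 19206)) = 1/(-314 + 21648) = 1/21334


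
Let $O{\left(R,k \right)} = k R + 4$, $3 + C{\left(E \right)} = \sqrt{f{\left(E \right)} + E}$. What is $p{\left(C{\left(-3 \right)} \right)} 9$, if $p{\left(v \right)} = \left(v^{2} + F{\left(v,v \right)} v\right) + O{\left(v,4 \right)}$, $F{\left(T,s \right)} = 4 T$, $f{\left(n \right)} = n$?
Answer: $63 - 234 i \sqrt{6} \approx 63.0 - 573.18 i$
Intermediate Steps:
$C{\left(E \right)} = -3 + \sqrt{2} \sqrt{E}$ ($C{\left(E \right)} = -3 + \sqrt{E + E} = -3 + \sqrt{2 E} = -3 + \sqrt{2} \sqrt{E}$)
$O{\left(R,k \right)} = 4 + R k$ ($O{\left(R,k \right)} = R k + 4 = 4 + R k$)
$p{\left(v \right)} = 4 + 4 v + 5 v^{2}$ ($p{\left(v \right)} = \left(v^{2} + 4 v v\right) + \left(4 + v 4\right) = \left(v^{2} + 4 v^{2}\right) + \left(4 + 4 v\right) = 5 v^{2} + \left(4 + 4 v\right) = 4 + 4 v + 5 v^{2}$)
$p{\left(C{\left(-3 \right)} \right)} 9 = \left(4 + 4 \left(-3 + \sqrt{2} \sqrt{-3}\right) + 5 \left(-3 + \sqrt{2} \sqrt{-3}\right)^{2}\right) 9 = \left(4 + 4 \left(-3 + \sqrt{2} i \sqrt{3}\right) + 5 \left(-3 + \sqrt{2} i \sqrt{3}\right)^{2}\right) 9 = \left(4 + 4 \left(-3 + i \sqrt{6}\right) + 5 \left(-3 + i \sqrt{6}\right)^{2}\right) 9 = \left(4 - \left(12 - 4 i \sqrt{6}\right) + 5 \left(-3 + i \sqrt{6}\right)^{2}\right) 9 = \left(-8 + 5 \left(-3 + i \sqrt{6}\right)^{2} + 4 i \sqrt{6}\right) 9 = -72 + 45 \left(-3 + i \sqrt{6}\right)^{2} + 36 i \sqrt{6}$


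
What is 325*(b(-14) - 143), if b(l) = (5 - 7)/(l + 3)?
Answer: -510575/11 ≈ -46416.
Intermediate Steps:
b(l) = -2/(3 + l)
325*(b(-14) - 143) = 325*(-2/(3 - 14) - 143) = 325*(-2/(-11) - 143) = 325*(-2*(-1/11) - 143) = 325*(2/11 - 143) = 325*(-1571/11) = -510575/11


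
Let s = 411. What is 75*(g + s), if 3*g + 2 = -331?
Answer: 22500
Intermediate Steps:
g = -111 (g = -⅔ + (⅓)*(-331) = -⅔ - 331/3 = -111)
75*(g + s) = 75*(-111 + 411) = 75*300 = 22500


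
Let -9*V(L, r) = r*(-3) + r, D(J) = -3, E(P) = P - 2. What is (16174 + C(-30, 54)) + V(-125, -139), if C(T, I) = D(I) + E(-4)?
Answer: 145207/9 ≈ 16134.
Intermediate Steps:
E(P) = -2 + P
C(T, I) = -9 (C(T, I) = -3 + (-2 - 4) = -3 - 6 = -9)
V(L, r) = 2*r/9 (V(L, r) = -(r*(-3) + r)/9 = -(-3*r + r)/9 = -(-2)*r/9 = 2*r/9)
(16174 + C(-30, 54)) + V(-125, -139) = (16174 - 9) + (2/9)*(-139) = 16165 - 278/9 = 145207/9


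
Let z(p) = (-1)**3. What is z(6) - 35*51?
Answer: -1786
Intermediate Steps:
z(p) = -1
z(6) - 35*51 = -1 - 35*51 = -1 - 1785 = -1786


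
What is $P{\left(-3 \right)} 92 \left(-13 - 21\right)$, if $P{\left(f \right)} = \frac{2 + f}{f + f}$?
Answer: $- \frac{1564}{3} \approx -521.33$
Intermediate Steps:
$P{\left(f \right)} = \frac{2 + f}{2 f}$
$P{\left(-3 \right)} 92 \left(-13 - 21\right) = \frac{2 - 3}{2 \left(-3\right)} 92 \left(-13 - 21\right) = \frac{1}{2} \left(- \frac{1}{3}\right) \left(-1\right) 92 \left(-34\right) = \frac{1}{6} \cdot 92 \left(-34\right) = \frac{46}{3} \left(-34\right) = - \frac{1564}{3}$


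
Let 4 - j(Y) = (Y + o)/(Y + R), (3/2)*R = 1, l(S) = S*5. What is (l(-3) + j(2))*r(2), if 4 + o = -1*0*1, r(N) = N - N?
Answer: 0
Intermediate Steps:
l(S) = 5*S
r(N) = 0
R = 2/3 (R = (2/3)*1 = 2/3 ≈ 0.66667)
o = -4 (o = -4 - 1*0*1 = -4 + 0*1 = -4 + 0 = -4)
j(Y) = 4 - (-4 + Y)/(2/3 + Y) (j(Y) = 4 - (Y - 4)/(Y + 2/3) = 4 - (-4 + Y)/(2/3 + Y))
(l(-3) + j(2))*r(2) = (5*(-3) + (20 + 9*2)/(2 + 3*2))*0 = (-15 + (20 + 18)/(2 + 6))*0 = (-15 + 38/8)*0 = (-15 + (1/8)*38)*0 = (-15 + 19/4)*0 = -41/4*0 = 0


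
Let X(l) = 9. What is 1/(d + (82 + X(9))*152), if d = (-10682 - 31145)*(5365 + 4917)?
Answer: -1/430051382 ≈ -2.3253e-9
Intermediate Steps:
d = -430065214 (d = -41827*10282 = -430065214)
1/(d + (82 + X(9))*152) = 1/(-430065214 + (82 + 9)*152) = 1/(-430065214 + 91*152) = 1/(-430065214 + 13832) = 1/(-430051382) = -1/430051382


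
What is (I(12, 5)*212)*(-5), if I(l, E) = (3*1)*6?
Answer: -19080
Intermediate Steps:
I(l, E) = 18 (I(l, E) = 3*6 = 18)
(I(12, 5)*212)*(-5) = (18*212)*(-5) = 3816*(-5) = -19080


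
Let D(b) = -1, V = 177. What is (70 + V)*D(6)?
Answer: -247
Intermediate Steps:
(70 + V)*D(6) = (70 + 177)*(-1) = 247*(-1) = -247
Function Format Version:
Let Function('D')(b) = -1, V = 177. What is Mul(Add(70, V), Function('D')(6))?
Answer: -247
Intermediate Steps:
Mul(Add(70, V), Function('D')(6)) = Mul(Add(70, 177), -1) = Mul(247, -1) = -247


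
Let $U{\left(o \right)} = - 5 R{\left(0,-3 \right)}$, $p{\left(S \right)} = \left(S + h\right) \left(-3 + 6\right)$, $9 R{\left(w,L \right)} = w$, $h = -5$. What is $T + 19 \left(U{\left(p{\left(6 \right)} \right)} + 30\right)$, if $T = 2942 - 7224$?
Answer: $-3712$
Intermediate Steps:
$R{\left(w,L \right)} = \frac{w}{9}$
$p{\left(S \right)} = -15 + 3 S$ ($p{\left(S \right)} = \left(S - 5\right) \left(-3 + 6\right) = \left(-5 + S\right) 3 = -15 + 3 S$)
$U{\left(o \right)} = 0$ ($U{\left(o \right)} = - 5 \cdot \frac{1}{9} \cdot 0 = \left(-5\right) 0 = 0$)
$T = -4282$
$T + 19 \left(U{\left(p{\left(6 \right)} \right)} + 30\right) = -4282 + 19 \left(0 + 30\right) = -4282 + 19 \cdot 30 = -4282 + 570 = -3712$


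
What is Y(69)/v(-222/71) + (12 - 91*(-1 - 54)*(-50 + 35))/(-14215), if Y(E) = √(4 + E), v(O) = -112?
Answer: 75063/14215 - √73/112 ≈ 5.2043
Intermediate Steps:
Y(69)/v(-222/71) + (12 - 91*(-1 - 54)*(-50 + 35))/(-14215) = √(4 + 69)/(-112) + (12 - 91*(-1 - 54)*(-50 + 35))/(-14215) = √73*(-1/112) + (12 - (-5005)*(-15))*(-1/14215) = -√73/112 + (12 - 91*825)*(-1/14215) = -√73/112 + (12 - 75075)*(-1/14215) = -√73/112 - 75063*(-1/14215) = -√73/112 + 75063/14215 = 75063/14215 - √73/112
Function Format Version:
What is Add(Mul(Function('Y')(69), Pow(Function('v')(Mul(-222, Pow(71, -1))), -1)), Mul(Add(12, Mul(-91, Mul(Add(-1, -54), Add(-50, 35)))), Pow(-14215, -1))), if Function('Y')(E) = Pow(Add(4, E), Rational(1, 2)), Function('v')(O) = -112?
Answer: Add(Rational(75063, 14215), Mul(Rational(-1, 112), Pow(73, Rational(1, 2)))) ≈ 5.2043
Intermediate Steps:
Add(Mul(Function('Y')(69), Pow(Function('v')(Mul(-222, Pow(71, -1))), -1)), Mul(Add(12, Mul(-91, Mul(Add(-1, -54), Add(-50, 35)))), Pow(-14215, -1))) = Add(Mul(Pow(Add(4, 69), Rational(1, 2)), Pow(-112, -1)), Mul(Add(12, Mul(-91, Mul(Add(-1, -54), Add(-50, 35)))), Pow(-14215, -1))) = Add(Mul(Pow(73, Rational(1, 2)), Rational(-1, 112)), Mul(Add(12, Mul(-91, Mul(-55, -15))), Rational(-1, 14215))) = Add(Mul(Rational(-1, 112), Pow(73, Rational(1, 2))), Mul(Add(12, Mul(-91, 825)), Rational(-1, 14215))) = Add(Mul(Rational(-1, 112), Pow(73, Rational(1, 2))), Mul(Add(12, -75075), Rational(-1, 14215))) = Add(Mul(Rational(-1, 112), Pow(73, Rational(1, 2))), Mul(-75063, Rational(-1, 14215))) = Add(Mul(Rational(-1, 112), Pow(73, Rational(1, 2))), Rational(75063, 14215)) = Add(Rational(75063, 14215), Mul(Rational(-1, 112), Pow(73, Rational(1, 2))))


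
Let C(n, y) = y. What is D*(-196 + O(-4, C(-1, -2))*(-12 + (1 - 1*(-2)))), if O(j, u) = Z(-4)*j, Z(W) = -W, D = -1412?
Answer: 73424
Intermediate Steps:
O(j, u) = 4*j (O(j, u) = (-1*(-4))*j = 4*j)
D*(-196 + O(-4, C(-1, -2))*(-12 + (1 - 1*(-2)))) = -1412*(-196 + (4*(-4))*(-12 + (1 - 1*(-2)))) = -1412*(-196 - 16*(-12 + (1 + 2))) = -1412*(-196 - 16*(-12 + 3)) = -1412*(-196 - 16*(-9)) = -1412*(-196 + 144) = -1412*(-52) = 73424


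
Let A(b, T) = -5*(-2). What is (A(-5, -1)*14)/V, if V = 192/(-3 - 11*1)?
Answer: -245/24 ≈ -10.208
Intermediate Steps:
A(b, T) = 10
V = -96/7 (V = 192/(-3 - 11) = 192/(-14) = 192*(-1/14) = -96/7 ≈ -13.714)
(A(-5, -1)*14)/V = (10*14)/(-96/7) = 140*(-7/96) = -245/24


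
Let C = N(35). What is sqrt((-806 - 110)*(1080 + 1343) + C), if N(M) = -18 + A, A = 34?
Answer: 2*I*sqrt(554863) ≈ 1489.8*I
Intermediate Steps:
N(M) = 16 (N(M) = -18 + 34 = 16)
C = 16
sqrt((-806 - 110)*(1080 + 1343) + C) = sqrt((-806 - 110)*(1080 + 1343) + 16) = sqrt(-916*2423 + 16) = sqrt(-2219468 + 16) = sqrt(-2219452) = 2*I*sqrt(554863)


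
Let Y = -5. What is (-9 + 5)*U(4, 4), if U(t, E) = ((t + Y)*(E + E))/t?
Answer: 8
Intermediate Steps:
U(t, E) = 2*E*(-5 + t)/t (U(t, E) = ((t - 5)*(E + E))/t = ((-5 + t)*(2*E))/t = (2*E*(-5 + t))/t = 2*E*(-5 + t)/t)
(-9 + 5)*U(4, 4) = (-9 + 5)*(2*4*(-5 + 4)/4) = -8*4*(-1)/4 = -4*(-2) = 8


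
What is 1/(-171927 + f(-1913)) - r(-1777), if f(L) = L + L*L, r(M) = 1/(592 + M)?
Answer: 3486914/4130588865 ≈ 0.00084417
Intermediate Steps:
f(L) = L + L²
1/(-171927 + f(-1913)) - r(-1777) = 1/(-171927 - 1913*(1 - 1913)) - 1/(592 - 1777) = 1/(-171927 - 1913*(-1912)) - 1/(-1185) = 1/(-171927 + 3657656) - 1*(-1/1185) = 1/3485729 + 1/1185 = 3486914/4130588865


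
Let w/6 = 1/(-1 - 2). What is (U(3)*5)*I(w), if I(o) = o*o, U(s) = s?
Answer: 60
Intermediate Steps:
w = -2 (w = 6/(-1 - 2) = 6/(-3) = 6*(-1/3) = -2)
I(o) = o**2
(U(3)*5)*I(w) = (3*5)*(-2)**2 = 15*4 = 60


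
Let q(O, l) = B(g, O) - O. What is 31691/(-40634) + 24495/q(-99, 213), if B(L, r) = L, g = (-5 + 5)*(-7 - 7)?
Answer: 30066437/121902 ≈ 246.64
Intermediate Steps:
g = 0 (g = 0*(-14) = 0)
q(O, l) = -O (q(O, l) = 0 - O = -O)
31691/(-40634) + 24495/q(-99, 213) = 31691/(-40634) + 24495/((-1*(-99))) = 31691*(-1/40634) + 24495/99 = -2881/3694 + 24495*(1/99) = -2881/3694 + 8165/33 = 30066437/121902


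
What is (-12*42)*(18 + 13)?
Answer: -15624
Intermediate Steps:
(-12*42)*(18 + 13) = -504*31 = -15624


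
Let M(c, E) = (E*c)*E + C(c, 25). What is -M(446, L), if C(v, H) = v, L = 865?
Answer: -333708796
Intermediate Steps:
M(c, E) = c + c*E**2 (M(c, E) = (E*c)*E + c = c*E**2 + c = c + c*E**2)
-M(446, L) = -446*(1 + 865**2) = -446*(1 + 748225) = -446*748226 = -1*333708796 = -333708796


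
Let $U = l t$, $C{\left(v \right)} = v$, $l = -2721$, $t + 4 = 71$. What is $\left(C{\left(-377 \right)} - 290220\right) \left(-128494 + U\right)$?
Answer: $90317838197$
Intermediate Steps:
$t = 67$ ($t = -4 + 71 = 67$)
$U = -182307$ ($U = \left(-2721\right) 67 = -182307$)
$\left(C{\left(-377 \right)} - 290220\right) \left(-128494 + U\right) = \left(-377 - 290220\right) \left(-128494 - 182307\right) = \left(-290597\right) \left(-310801\right) = 90317838197$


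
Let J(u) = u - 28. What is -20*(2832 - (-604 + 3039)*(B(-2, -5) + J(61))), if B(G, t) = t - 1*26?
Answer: 40760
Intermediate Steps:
J(u) = -28 + u
B(G, t) = -26 + t (B(G, t) = t - 26 = -26 + t)
-20*(2832 - (-604 + 3039)*(B(-2, -5) + J(61))) = -20*(2832 - (-604 + 3039)*((-26 - 5) + (-28 + 61))) = -20*(2832 - 2435*(-31 + 33)) = -20*(2832 - 2435*2) = -20*(2832 - 1*4870) = -20*(2832 - 4870) = -20*(-2038) = 40760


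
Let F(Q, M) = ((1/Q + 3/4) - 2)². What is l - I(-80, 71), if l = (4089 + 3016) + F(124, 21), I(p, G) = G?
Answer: 27044625/3844 ≈ 7035.5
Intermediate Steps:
F(Q, M) = (-5/4 + 1/Q)² (F(Q, M) = ((1/Q + 3*(¼)) - 2)² = ((1/Q + ¾) - 2)² = ((¾ + 1/Q) - 2)² = (-5/4 + 1/Q)²)
l = 27317549/3844 (l = (4089 + 3016) + (1/16)*(-4 + 5*124)²/124² = 7105 + (1/16)*(1/15376)*(-4 + 620)² = 7105 + (1/16)*(1/15376)*616² = 7105 + (1/16)*(1/15376)*379456 = 7105 + 5929/3844 = 27317549/3844 ≈ 7106.5)
l - I(-80, 71) = 27317549/3844 - 1*71 = 27317549/3844 - 71 = 27044625/3844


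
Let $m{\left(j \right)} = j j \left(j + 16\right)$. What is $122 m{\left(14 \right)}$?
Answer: $717360$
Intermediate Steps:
$m{\left(j \right)} = j^{2} \left(16 + j\right)$
$122 m{\left(14 \right)} = 122 \cdot 14^{2} \left(16 + 14\right) = 122 \cdot 196 \cdot 30 = 122 \cdot 5880 = 717360$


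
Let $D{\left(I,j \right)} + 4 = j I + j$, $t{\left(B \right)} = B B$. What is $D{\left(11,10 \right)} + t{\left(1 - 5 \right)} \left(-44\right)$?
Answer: $-588$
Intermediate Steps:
$t{\left(B \right)} = B^{2}$
$D{\left(I,j \right)} = -4 + j + I j$ ($D{\left(I,j \right)} = -4 + \left(j I + j\right) = -4 + \left(I j + j\right) = -4 + \left(j + I j\right) = -4 + j + I j$)
$D{\left(11,10 \right)} + t{\left(1 - 5 \right)} \left(-44\right) = \left(-4 + 10 + 11 \cdot 10\right) + \left(1 - 5\right)^{2} \left(-44\right) = \left(-4 + 10 + 110\right) + \left(1 - 5\right)^{2} \left(-44\right) = 116 + \left(-4\right)^{2} \left(-44\right) = 116 + 16 \left(-44\right) = 116 - 704 = -588$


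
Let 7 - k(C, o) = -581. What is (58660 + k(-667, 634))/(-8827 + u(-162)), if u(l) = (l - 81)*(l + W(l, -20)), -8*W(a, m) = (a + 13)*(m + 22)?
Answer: 236992/85949 ≈ 2.7574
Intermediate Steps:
k(C, o) = 588 (k(C, o) = 7 - 1*(-581) = 7 + 581 = 588)
W(a, m) = -(13 + a)*(22 + m)/8 (W(a, m) = -(a + 13)*(m + 22)/8 = -(13 + a)*(22 + m)/8)
u(l) = (-81 + l)*(-13/4 + 3*l/4) (u(l) = (l - 81)*(l + (-143/4 - 13/8*(-20) - 11*l/4 - ⅛*l*(-20))) = (-81 + l)*(l + (-143/4 + 65/2 - 11*l/4 + 5*l/2)) = (-81 + l)*(l + (-13/4 - l/4)) = (-81 + l)*(-13/4 + 3*l/4))
(58660 + k(-667, 634))/(-8827 + u(-162)) = (58660 + 588)/(-8827 + (1053/4 - 64*(-162) + (¾)*(-162)²)) = 59248/(-8827 + (1053/4 + 10368 + (¾)*26244)) = 59248/(-8827 + (1053/4 + 10368 + 19683)) = 59248/(-8827 + 121257/4) = 59248/(85949/4) = 59248*(4/85949) = 236992/85949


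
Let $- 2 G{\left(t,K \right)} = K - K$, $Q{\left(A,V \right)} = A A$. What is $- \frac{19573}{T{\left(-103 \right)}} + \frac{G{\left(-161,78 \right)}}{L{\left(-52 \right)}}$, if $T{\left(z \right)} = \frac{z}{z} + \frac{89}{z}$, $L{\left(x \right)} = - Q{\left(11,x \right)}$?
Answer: $- \frac{2016019}{14} \approx -1.44 \cdot 10^{5}$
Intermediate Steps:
$Q{\left(A,V \right)} = A^{2}$
$G{\left(t,K \right)} = 0$ ($G{\left(t,K \right)} = - \frac{K - K}{2} = \left(- \frac{1}{2}\right) 0 = 0$)
$L{\left(x \right)} = -121$ ($L{\left(x \right)} = - 11^{2} = \left(-1\right) 121 = -121$)
$T{\left(z \right)} = 1 + \frac{89}{z}$
$- \frac{19573}{T{\left(-103 \right)}} + \frac{G{\left(-161,78 \right)}}{L{\left(-52 \right)}} = - \frac{19573}{\frac{1}{-103} \left(89 - 103\right)} + \frac{0}{-121} = - \frac{19573}{\left(- \frac{1}{103}\right) \left(-14\right)} + 0 \left(- \frac{1}{121}\right) = - \frac{19573}{\frac{14}{103}} + 0 = \left(-19573\right) \frac{103}{14} + 0 = - \frac{2016019}{14} + 0 = - \frac{2016019}{14}$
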